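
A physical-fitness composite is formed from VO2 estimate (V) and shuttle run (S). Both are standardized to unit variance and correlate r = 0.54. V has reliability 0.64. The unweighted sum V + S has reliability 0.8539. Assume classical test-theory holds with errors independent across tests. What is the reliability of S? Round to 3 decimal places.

Var(V+S) = 2 + 2·0.54 = 3.080.
True-score variance = ρ_V + ρ_S + 2·0.54, so 0.8539 = (0.64 + ρ_S + 1.08) / 3.080.
ρ_S = 0.8539·3.080 − 0.64 − 1.08 = 0.910.

0.910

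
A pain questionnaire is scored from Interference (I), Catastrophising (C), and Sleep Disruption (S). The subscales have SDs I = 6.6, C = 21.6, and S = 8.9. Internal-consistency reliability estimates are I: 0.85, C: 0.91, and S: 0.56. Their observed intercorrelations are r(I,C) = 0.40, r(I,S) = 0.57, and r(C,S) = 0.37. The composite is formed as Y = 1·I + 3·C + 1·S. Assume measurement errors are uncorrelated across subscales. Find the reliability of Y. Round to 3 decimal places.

0.919

Var(Y) = 6.6² + 3²·21.6² + 8.9² + 2·[3·6.6·21.6·0.40 + 6.6·8.9·0.57 + 3·21.6·8.9·0.37] = 4321.81 + 835.88 = 5157.69.
Because errors are independent across components, Cov(Tᵢ,Tⱼ) = Cov(Xᵢ,Xⱼ); the off-diagonal part of the true-score variance is the same as above.
True-score variance = [6.6²·0.85 + 3²·21.6²·0.91 + 8.9²·0.56] + 835.88 = 3902.51 + 835.88 = 4738.39.
Reliability = 4738.39 / 5157.69 = 0.919.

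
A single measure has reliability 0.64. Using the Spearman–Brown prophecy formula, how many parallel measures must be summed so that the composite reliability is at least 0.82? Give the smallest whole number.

k ≥ ρ*(1−ρ₁)/(ρ₁(1−ρ*)) = 0.82·0.36 / (0.64·0.18) = 2.562.
Smallest integer k = 3.

3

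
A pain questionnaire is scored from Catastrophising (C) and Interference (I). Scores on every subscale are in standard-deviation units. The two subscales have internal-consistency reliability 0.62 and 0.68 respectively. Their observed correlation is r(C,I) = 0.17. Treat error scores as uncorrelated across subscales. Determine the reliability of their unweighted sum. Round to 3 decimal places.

0.701

Var(C+I) = 2 + 2·[0.17] = 2 + 0.34 = 2.34.
Under uncorrelated errors the observed covariances equal the true-score covariances, so only the own-variance terms attenuate.
True-score variance = [0.62 + 0.68] + 0.34 = 1.3 + 0.34 = 1.64.
Reliability = 1.64 / 2.34 = 0.701.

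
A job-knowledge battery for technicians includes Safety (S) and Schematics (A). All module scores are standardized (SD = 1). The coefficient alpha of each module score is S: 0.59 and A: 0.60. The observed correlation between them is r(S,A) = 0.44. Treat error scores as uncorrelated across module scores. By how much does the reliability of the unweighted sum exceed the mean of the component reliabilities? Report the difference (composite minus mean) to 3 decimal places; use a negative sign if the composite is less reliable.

0.124

Var(sum) = 2 + 0.88 = 2.88; true-score variance = 1.19 + 0.88 = 2.07; composite reliability = 0.7188.
Mean component reliability = 0.5950.
Difference = 0.7188 − 0.5950 = 0.124.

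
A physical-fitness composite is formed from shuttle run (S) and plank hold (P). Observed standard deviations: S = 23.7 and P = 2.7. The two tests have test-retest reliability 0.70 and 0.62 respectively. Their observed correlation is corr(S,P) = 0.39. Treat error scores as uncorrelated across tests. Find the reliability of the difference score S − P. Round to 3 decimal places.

Var(S−P) = 23.7² + 2.7² − 2·23.7·2.7·0.39 = 568.98 − 49.9122 = 519.068.
Because errors are independent across components, Cov(Tᵢ,Tⱼ) = Cov(Xᵢ,Xⱼ); the off-diagonal part of the true-score variance is the same as above.
True-score variance = [23.7²·0.70 + 2.7²·0.62] − 49.9122 = 397.703 − 49.9122 = 347.791.
Reliability = 347.791 / 519.068 = 0.670.

0.670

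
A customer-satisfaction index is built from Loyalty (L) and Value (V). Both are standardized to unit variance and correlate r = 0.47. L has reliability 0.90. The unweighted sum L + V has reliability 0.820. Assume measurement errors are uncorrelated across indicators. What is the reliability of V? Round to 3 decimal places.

Var(L+V) = 2 + 2·0.47 = 2.940.
True-score variance = ρ_L + ρ_V + 2·0.47, so 0.820 = (0.90 + ρ_V + 0.94) / 2.940.
ρ_V = 0.820·2.940 − 0.90 − 0.94 = 0.571.

0.571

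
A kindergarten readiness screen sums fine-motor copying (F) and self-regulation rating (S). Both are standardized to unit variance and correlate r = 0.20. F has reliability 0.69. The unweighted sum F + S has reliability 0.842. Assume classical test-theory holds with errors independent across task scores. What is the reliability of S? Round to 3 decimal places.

Var(F+S) = 2 + 2·0.20 = 2.400.
True-score variance = ρ_F + ρ_S + 2·0.20, so 0.842 = (0.69 + ρ_S + 0.40) / 2.400.
ρ_S = 0.842·2.400 − 0.69 − 0.40 = 0.931.

0.931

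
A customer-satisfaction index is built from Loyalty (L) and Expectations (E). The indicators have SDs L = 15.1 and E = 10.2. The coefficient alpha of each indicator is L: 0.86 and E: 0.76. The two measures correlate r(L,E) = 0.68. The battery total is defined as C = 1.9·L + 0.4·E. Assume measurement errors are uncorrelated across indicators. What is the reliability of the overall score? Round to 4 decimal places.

0.8806

Var(C) = 1.9²·15.1² + 0.4²·10.2² + 2·[0.76·15.1·10.2·0.68] = 839.762 + 159.195 = 998.958.
With uncorrelated errors the cross-covariances are all true-score covariance, so they carry over unchanged; only the diagonal terms shrink to ρᵢσᵢ².
True-score variance = [1.9²·15.1²·0.86 + 0.4²·10.2²·0.76] + 159.195 = 720.531 + 159.195 = 879.726.
Reliability = 879.726 / 998.958 = 0.8806.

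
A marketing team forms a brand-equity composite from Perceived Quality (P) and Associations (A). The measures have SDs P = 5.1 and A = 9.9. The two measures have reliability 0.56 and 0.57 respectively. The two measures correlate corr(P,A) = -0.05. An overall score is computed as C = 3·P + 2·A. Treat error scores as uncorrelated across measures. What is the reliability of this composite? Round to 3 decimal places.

Var(C) = 3²·5.1² + 2²·9.9² + 2·[6·5.1·9.9·(-0.05)] = 626.13 − 30.294 = 595.836.
With uncorrelated errors the cross-covariances are all true-score covariance, so they carry over unchanged; only the diagonal terms shrink to ρᵢσᵢ².
True-score variance = [3²·5.1²·0.56 + 2²·9.9²·0.57] − 30.294 = 354.553 − 30.294 = 324.259.
Reliability = 324.259 / 595.836 = 0.544.

0.544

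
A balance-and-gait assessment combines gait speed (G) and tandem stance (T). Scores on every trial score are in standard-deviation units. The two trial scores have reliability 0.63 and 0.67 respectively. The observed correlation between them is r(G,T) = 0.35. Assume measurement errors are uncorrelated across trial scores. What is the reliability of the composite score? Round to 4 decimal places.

Var(G+T) = 2 + 2·[0.35] = 2 + 0.7 = 2.7.
Under uncorrelated errors the observed covariances equal the true-score covariances, so only the own-variance terms attenuate.
True-score variance = [0.63 + 0.67] + 0.7 = 1.3 + 0.7 = 2.
Reliability = 2 / 2.7 = 0.7407.

0.7407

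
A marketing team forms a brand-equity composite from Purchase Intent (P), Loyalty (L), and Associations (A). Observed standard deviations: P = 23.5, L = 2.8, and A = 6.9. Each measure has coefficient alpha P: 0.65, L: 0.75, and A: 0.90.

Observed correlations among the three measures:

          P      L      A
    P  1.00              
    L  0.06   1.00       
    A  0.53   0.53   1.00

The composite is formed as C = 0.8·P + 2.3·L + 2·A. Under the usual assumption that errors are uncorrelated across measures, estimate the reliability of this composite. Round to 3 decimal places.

0.842

Var(C) = 0.8²·23.5² + 2.3²·2.8² + 2²·6.9² + 2·[1.84·23.5·2.8·0.06 + 1.6·23.5·6.9·0.53 + 4.6·2.8·6.9·0.53] = 585.354 + 383.739 = 969.093.
With uncorrelated errors the cross-covariances are all true-score covariance, so they carry over unchanged; only the diagonal terms shrink to ρᵢσᵢ².
True-score variance = [0.8²·23.5²·0.65 + 2.3²·2.8²·0.75 + 2²·6.9²·0.90] + 383.739 = 432.237 + 383.739 = 815.977.
Reliability = 815.977 / 969.093 = 0.842.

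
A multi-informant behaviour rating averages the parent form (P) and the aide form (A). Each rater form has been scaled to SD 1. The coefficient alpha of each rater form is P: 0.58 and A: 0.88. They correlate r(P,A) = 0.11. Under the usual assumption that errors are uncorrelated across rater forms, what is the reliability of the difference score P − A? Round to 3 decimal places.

0.697

Var(P−A) = 1 + 1 − 2·0.11 = 2 − 0.22 = 1.78.
Under uncorrelated errors the observed covariances equal the true-score covariances, so only the own-variance terms attenuate.
True-score variance = [0.58 + 0.88] − 0.22 = 1.46 − 0.22 = 1.24.
Reliability = 1.24 / 1.78 = 0.697.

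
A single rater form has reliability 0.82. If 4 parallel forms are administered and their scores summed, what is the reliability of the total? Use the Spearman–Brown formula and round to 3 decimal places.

ρ_k = kρ / (1 + (k−1)ρ) = 4·0.82 / (1 + 3·0.82) = 3.280 / 3.460 = 0.948.

0.948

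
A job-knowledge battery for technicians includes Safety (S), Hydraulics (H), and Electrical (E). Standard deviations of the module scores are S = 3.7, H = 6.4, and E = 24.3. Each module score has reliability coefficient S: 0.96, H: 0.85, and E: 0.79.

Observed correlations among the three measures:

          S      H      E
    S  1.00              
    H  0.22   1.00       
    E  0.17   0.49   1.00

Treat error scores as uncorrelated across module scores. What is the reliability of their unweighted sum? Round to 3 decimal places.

0.844

Var(S+H+E) = 3.7² + 6.4² + 24.3² + 2·[3.7·6.4·0.22 + 3.7·24.3·0.17 + 6.4·24.3·0.49] = 645.14 + 193.398 = 838.538.
With uncorrelated errors the cross-covariances are all true-score covariance, so they carry over unchanged; only the diagonal terms shrink to ρᵢσᵢ².
True-score variance = [3.7²·0.96 + 6.4²·0.85 + 24.3²·0.79] + 193.398 = 514.446 + 193.398 = 707.844.
Reliability = 707.844 / 838.538 = 0.844.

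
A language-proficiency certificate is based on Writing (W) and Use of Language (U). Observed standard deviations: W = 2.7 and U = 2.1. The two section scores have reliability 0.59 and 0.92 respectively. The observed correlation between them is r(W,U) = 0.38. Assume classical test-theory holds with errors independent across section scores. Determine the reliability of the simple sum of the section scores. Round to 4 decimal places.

Var(W+U) = 2.7² + 2.1² + 2·[2.7·2.1·0.38] = 11.7 + 4.3092 = 16.0092.
With uncorrelated errors the cross-covariances are all true-score covariance, so they carry over unchanged; only the diagonal terms shrink to ρᵢσᵢ².
True-score variance = [2.7²·0.59 + 2.1²·0.92] + 4.3092 = 8.3583 + 4.3092 = 12.6675.
Reliability = 12.6675 / 16.0092 = 0.7913.

0.7913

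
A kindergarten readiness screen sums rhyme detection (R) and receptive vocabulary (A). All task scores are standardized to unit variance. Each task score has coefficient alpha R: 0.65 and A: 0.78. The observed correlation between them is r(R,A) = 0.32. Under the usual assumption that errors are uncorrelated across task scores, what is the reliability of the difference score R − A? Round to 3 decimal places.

0.581

Var(R−A) = 1 + 1 − 2·0.32 = 2 − 0.64 = 1.36.
With uncorrelated errors the cross-covariances are all true-score covariance, so they carry over unchanged; only the diagonal terms shrink to ρᵢσᵢ².
True-score variance = [0.65 + 0.78] − 0.64 = 1.43 − 0.64 = 0.79.
Reliability = 0.79 / 1.36 = 0.581.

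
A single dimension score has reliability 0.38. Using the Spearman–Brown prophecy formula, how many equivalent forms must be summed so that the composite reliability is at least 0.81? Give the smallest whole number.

7

k ≥ ρ*(1−ρ₁)/(ρ₁(1−ρ*)) = 0.81·0.62 / (0.38·0.19) = 6.956.
Smallest integer k = 7.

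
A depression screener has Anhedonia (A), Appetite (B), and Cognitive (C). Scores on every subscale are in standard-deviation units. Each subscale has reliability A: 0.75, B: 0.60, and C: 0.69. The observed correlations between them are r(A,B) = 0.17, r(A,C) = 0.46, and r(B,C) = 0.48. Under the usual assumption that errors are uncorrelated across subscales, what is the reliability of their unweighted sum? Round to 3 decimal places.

Var(A+B+C) = 3 + 2·[0.17 + 0.46 + 0.48] = 3 + 2.22 = 5.22.
Because errors are independent across components, Cov(Tᵢ,Tⱼ) = Cov(Xᵢ,Xⱼ); the off-diagonal part of the true-score variance is the same as above.
True-score variance = [0.75 + 0.60 + 0.69] + 2.22 = 2.04 + 2.22 = 4.26.
Reliability = 4.26 / 5.22 = 0.816.

0.816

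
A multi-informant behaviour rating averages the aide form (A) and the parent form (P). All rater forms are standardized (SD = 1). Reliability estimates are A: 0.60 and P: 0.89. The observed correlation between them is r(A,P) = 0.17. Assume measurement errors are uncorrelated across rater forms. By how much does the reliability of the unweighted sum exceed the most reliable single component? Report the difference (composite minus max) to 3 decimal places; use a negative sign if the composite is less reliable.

-0.108

Var(sum) = 2 + 0.34 = 2.34; true-score variance = 1.49 + 0.34 = 1.83; composite reliability = 0.7821.
Max component reliability = 0.8900.
Difference = 0.7821 − 0.8900 = -0.108.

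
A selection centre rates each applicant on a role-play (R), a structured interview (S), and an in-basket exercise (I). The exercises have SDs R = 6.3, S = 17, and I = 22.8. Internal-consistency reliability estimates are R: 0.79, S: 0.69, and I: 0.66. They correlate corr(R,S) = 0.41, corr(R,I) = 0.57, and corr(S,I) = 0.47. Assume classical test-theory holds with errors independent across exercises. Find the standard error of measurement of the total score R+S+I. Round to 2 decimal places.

16.57

Var(total) = 848.53 + 615.916 = 1464.45.
True-score variance = 573.86 + 615.916 = 1189.78, so reliability = 0.8124.
Error variance = 1464.45 − 1189.78 = 274.671; SEM = √274.671 = 16.57.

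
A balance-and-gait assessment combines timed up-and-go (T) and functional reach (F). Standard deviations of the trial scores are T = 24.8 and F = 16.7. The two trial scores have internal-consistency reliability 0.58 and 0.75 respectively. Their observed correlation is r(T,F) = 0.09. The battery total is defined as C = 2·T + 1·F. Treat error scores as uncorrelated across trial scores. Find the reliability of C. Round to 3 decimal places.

0.618

Var(C) = 2²·24.8² + 16.7² + 2·[2·24.8·16.7·0.09] = 2739.05 + 149.098 = 2888.15.
Because errors are independent across components, Cov(Tᵢ,Tⱼ) = Cov(Xᵢ,Xⱼ); the off-diagonal part of the true-score variance is the same as above.
True-score variance = [2²·24.8²·0.58 + 16.7²·0.75] + 149.098 = 1636.06 + 149.098 = 1785.16.
Reliability = 1785.16 / 2888.15 = 0.618.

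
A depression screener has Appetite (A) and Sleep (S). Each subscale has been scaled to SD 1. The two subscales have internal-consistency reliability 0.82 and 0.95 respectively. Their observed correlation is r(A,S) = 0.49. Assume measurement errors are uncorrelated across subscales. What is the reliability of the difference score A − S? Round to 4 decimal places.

Var(A−S) = 1 + 1 − 2·0.49 = 2 − 0.98 = 1.02.
With uncorrelated errors the cross-covariances are all true-score covariance, so they carry over unchanged; only the diagonal terms shrink to ρᵢσᵢ².
True-score variance = [0.82 + 0.95] − 0.98 = 1.77 − 0.98 = 0.79.
Reliability = 0.79 / 1.02 = 0.7745.

0.7745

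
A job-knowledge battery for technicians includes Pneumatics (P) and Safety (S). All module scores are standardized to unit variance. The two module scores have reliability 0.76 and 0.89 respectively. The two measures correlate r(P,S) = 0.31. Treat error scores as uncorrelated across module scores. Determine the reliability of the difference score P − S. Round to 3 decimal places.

0.746

Var(P−S) = 1 + 1 − 2·0.31 = 2 − 0.62 = 1.38.
Under uncorrelated errors the observed covariances equal the true-score covariances, so only the own-variance terms attenuate.
True-score variance = [0.76 + 0.89] − 0.62 = 1.65 − 0.62 = 1.03.
Reliability = 1.03 / 1.38 = 0.746.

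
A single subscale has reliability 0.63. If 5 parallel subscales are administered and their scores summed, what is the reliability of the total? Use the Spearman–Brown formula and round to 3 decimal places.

0.895

ρ_k = kρ / (1 + (k−1)ρ) = 5·0.63 / (1 + 4·0.63) = 3.150 / 3.520 = 0.895.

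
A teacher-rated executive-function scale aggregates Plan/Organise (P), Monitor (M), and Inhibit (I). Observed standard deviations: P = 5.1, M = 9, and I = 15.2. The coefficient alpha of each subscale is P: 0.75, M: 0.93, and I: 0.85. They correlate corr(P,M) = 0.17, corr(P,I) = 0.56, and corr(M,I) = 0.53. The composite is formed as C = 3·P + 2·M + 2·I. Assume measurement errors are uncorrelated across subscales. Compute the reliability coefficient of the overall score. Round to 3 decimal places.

0.918

Var(C) = 3²·5.1² + 2²·9² + 2²·15.2² + 2·[6·5.1·9·0.17 + 6·5.1·15.2·0.56 + 4·9·15.2·0.53] = 1482.25 + 1194.6 = 2676.85.
With uncorrelated errors the cross-covariances are all true-score covariance, so they carry over unchanged; only the diagonal terms shrink to ρᵢσᵢ².
True-score variance = [3²·5.1²·0.75 + 2²·9²·0.93 + 2²·15.2²·0.85] + 1194.6 = 1262.42 + 1194.6 = 2457.03.
Reliability = 2457.03 / 2676.85 = 0.918.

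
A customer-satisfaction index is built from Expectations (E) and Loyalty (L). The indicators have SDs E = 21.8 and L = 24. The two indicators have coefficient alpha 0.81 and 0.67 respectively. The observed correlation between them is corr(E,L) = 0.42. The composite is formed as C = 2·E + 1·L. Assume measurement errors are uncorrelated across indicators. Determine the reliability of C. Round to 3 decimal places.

0.836

Var(C) = 2²·21.8² + 24² + 2·[2·21.8·24·0.42] = 2476.96 + 878.976 = 3355.94.
Because errors are independent across components, Cov(Tᵢ,Tⱼ) = Cov(Xᵢ,Xⱼ); the off-diagonal part of the true-score variance is the same as above.
True-score variance = [2²·21.8²·0.81 + 24²·0.67] + 878.976 = 1925.7 + 878.976 = 2804.67.
Reliability = 2804.67 / 3355.94 = 0.836.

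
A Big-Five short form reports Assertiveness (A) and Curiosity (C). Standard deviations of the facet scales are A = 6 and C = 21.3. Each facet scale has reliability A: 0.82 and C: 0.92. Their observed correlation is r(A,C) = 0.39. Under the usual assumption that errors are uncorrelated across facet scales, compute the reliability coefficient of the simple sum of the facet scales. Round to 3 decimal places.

Var(A+C) = 6² + 21.3² + 2·[6·21.3·0.39] = 489.69 + 99.684 = 589.374.
Because errors are independent across components, Cov(Tᵢ,Tⱼ) = Cov(Xᵢ,Xⱼ); the off-diagonal part of the true-score variance is the same as above.
True-score variance = [6²·0.82 + 21.3²·0.92] + 99.684 = 446.915 + 99.684 = 546.599.
Reliability = 546.599 / 589.374 = 0.927.

0.927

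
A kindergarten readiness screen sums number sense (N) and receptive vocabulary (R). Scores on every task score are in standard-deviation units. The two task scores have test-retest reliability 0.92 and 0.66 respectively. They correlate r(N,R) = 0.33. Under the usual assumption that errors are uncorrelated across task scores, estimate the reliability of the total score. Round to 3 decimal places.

Var(N+R) = 2 + 2·[0.33] = 2 + 0.66 = 2.66.
With uncorrelated errors the cross-covariances are all true-score covariance, so they carry over unchanged; only the diagonal terms shrink to ρᵢσᵢ².
True-score variance = [0.92 + 0.66] + 0.66 = 1.58 + 0.66 = 2.24.
Reliability = 2.24 / 2.66 = 0.842.

0.842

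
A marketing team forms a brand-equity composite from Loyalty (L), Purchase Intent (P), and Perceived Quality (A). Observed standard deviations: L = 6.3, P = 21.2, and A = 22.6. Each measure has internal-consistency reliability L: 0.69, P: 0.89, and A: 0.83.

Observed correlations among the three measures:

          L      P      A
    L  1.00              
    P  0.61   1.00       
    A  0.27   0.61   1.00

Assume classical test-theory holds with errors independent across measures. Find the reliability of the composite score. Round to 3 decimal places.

0.919

Var(L+P+A) = 6.3² + 21.2² + 22.6² + 2·[6.3·21.2·0.61 + 6.3·22.6·0.27 + 21.2·22.6·0.61] = 999.89 + 824.355 = 1824.24.
Under uncorrelated errors the observed covariances equal the true-score covariances, so only the own-variance terms attenuate.
True-score variance = [6.3²·0.69 + 21.2²·0.89 + 22.6²·0.83] + 824.355 = 851.318 + 824.355 = 1675.67.
Reliability = 1675.67 / 1824.24 = 0.919.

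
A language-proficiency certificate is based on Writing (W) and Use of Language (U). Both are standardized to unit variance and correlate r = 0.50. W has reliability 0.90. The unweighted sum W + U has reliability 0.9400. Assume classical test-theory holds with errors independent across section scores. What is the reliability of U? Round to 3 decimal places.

Var(W+U) = 2 + 2·0.50 = 3.000.
True-score variance = ρ_W + ρ_U + 2·0.50, so 0.9400 = (0.90 + ρ_U + 1.00) / 3.000.
ρ_U = 0.9400·3.000 − 0.90 − 1.00 = 0.920.

0.920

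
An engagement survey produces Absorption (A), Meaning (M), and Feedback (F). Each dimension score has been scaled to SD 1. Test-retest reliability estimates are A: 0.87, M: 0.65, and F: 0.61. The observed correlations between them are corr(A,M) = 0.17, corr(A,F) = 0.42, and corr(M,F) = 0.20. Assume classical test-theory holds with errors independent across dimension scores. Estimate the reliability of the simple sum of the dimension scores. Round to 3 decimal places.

Var(A+M+F) = 3 + 2·[0.17 + 0.42 + 0.20] = 3 + 1.58 = 4.58.
With uncorrelated errors the cross-covariances are all true-score covariance, so they carry over unchanged; only the diagonal terms shrink to ρᵢσᵢ².
True-score variance = [0.87 + 0.65 + 0.61] + 1.58 = 2.13 + 1.58 = 3.71.
Reliability = 3.71 / 4.58 = 0.810.

0.810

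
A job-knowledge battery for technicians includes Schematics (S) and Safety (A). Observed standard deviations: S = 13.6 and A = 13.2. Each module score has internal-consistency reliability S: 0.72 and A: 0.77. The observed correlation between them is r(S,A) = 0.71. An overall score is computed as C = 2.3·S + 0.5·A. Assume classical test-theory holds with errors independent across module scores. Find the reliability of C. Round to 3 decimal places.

Var(C) = 2.3²·13.6² + 0.5²·13.2² + 2·[1.15·13.6·13.2·0.71] = 1022 + 293.156 = 1315.15.
Because errors are independent across components, Cov(Tᵢ,Tⱼ) = Cov(Xᵢ,Xⱼ); the off-diagonal part of the true-score variance is the same as above.
True-score variance = [2.3²·13.6²·0.72 + 0.5²·13.2²·0.77] + 293.156 = 738.017 + 293.156 = 1031.17.
Reliability = 1031.17 / 1315.15 = 0.784.

0.784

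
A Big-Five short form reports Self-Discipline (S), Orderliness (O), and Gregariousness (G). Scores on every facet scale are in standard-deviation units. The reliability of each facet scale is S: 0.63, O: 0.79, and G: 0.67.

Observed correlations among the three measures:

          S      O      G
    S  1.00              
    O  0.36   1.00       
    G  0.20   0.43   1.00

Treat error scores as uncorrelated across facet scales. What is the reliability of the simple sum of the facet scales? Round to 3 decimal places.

0.817

Var(S+O+G) = 3 + 2·[0.36 + 0.20 + 0.43] = 3 + 1.98 = 4.98.
Under uncorrelated errors the observed covariances equal the true-score covariances, so only the own-variance terms attenuate.
True-score variance = [0.63 + 0.79 + 0.67] + 1.98 = 2.09 + 1.98 = 4.07.
Reliability = 4.07 / 4.98 = 0.817.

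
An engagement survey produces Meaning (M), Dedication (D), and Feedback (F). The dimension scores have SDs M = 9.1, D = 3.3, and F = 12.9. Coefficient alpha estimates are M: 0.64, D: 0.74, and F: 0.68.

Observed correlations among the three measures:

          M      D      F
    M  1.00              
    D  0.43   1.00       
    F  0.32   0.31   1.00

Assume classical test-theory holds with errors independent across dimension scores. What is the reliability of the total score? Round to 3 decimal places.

0.778

Var(M+D+F) = 9.1² + 3.3² + 12.9² + 2·[9.1·3.3·0.43 + 9.1·12.9·0.32 + 3.3·12.9·0.31] = 260.11 + 127.349 = 387.459.
With uncorrelated errors the cross-covariances are all true-score covariance, so they carry over unchanged; only the diagonal terms shrink to ρᵢσᵢ².
True-score variance = [9.1²·0.64 + 3.3²·0.74 + 12.9²·0.68] + 127.349 = 174.216 + 127.349 = 301.565.
Reliability = 301.565 / 387.459 = 0.778.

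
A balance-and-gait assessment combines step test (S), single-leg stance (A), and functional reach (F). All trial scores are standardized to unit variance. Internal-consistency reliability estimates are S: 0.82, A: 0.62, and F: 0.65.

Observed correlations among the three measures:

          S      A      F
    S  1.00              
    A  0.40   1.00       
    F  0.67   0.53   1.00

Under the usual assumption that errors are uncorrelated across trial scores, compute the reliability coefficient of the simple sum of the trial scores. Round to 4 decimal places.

0.8532

Var(S+A+F) = 3 + 2·[0.40 + 0.67 + 0.53] = 3 + 3.2 = 6.2.
Under uncorrelated errors the observed covariances equal the true-score covariances, so only the own-variance terms attenuate.
True-score variance = [0.82 + 0.62 + 0.65] + 3.2 = 2.09 + 3.2 = 5.29.
Reliability = 5.29 / 6.2 = 0.8532.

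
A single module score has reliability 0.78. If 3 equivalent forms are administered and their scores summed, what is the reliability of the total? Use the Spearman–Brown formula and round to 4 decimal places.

0.9141

ρ_k = kρ / (1 + (k−1)ρ) = 3·0.78 / (1 + 2·0.78) = 2.340 / 2.560 = 0.9141.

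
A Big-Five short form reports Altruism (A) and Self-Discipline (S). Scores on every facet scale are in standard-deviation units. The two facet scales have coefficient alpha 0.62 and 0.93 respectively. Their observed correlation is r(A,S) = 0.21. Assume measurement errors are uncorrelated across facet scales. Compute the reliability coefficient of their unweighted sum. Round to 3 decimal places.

Var(A+S) = 2 + 2·[0.21] = 2 + 0.42 = 2.42.
Because errors are independent across components, Cov(Tᵢ,Tⱼ) = Cov(Xᵢ,Xⱼ); the off-diagonal part of the true-score variance is the same as above.
True-score variance = [0.62 + 0.93] + 0.42 = 1.55 + 0.42 = 1.97.
Reliability = 1.97 / 2.42 = 0.814.

0.814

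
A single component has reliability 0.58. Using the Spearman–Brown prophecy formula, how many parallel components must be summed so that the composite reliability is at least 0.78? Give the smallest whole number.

k ≥ ρ*(1−ρ₁)/(ρ₁(1−ρ*)) = 0.78·0.42 / (0.58·0.22) = 2.567.
Smallest integer k = 3.

3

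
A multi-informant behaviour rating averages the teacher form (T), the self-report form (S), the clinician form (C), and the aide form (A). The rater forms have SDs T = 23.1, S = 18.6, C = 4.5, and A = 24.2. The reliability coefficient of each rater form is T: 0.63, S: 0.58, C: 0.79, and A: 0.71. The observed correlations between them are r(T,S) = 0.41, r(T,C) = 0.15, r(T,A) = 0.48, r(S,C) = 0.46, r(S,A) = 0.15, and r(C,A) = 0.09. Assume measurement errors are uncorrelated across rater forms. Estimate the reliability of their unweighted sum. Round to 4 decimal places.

Var(T+S+C+A) = 23.1² + 18.6² + 4.5² + 24.2² + 2·[23.1·18.6·0.41 + 23.1·4.5·0.15 + 23.1·24.2·0.48 + 18.6·4.5·0.46 + 18.6·24.2·0.15 + 4.5·24.2·0.09] = 1485.46 + 1151.81 = 2637.27.
Because errors are independent across components, Cov(Tᵢ,Tⱼ) = Cov(Xᵢ,Xⱼ); the off-diagonal part of the true-score variance is the same as above.
True-score variance = [23.1²·0.63 + 18.6²·0.58 + 4.5²·0.79 + 24.2²·0.71] + 1151.81 = 968.633 + 1151.81 = 2120.44.
Reliability = 2120.44 / 2637.27 = 0.8040.

0.8040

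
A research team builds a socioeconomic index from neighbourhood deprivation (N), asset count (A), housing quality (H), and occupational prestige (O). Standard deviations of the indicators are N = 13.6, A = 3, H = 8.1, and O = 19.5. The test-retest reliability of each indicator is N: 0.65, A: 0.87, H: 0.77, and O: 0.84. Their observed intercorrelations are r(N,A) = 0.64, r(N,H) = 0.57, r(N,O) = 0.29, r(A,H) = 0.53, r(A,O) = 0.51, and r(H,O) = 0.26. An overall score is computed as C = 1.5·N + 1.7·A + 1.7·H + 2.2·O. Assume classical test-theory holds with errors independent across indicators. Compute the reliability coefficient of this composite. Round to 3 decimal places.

Var(C) = 1.5²·13.6² + 1.7²·3² + 1.7²·8.1² + 2.2²·19.5² + 2·[2.55·13.6·3·0.64 + 2.55·13.6·8.1·0.57 + 3.3·13.6·19.5·0.29 + 2.89·3·8.1·0.53 + 3.74·3·19.5·0.51 + 3.74·8.1·19.5·0.26] = 2472.19 + 1565.79 = 4037.98.
Because errors are independent across components, Cov(Tᵢ,Tⱼ) = Cov(Xᵢ,Xⱼ); the off-diagonal part of the true-score variance is the same as above.
True-score variance = [1.5²·13.6²·0.65 + 1.7²·3²·0.87 + 1.7²·8.1²·0.77 + 2.2²·19.5²·0.84] + 1565.79 = 1985.08 + 1565.79 = 3550.87.
Reliability = 3550.87 / 4037.98 = 0.879.

0.879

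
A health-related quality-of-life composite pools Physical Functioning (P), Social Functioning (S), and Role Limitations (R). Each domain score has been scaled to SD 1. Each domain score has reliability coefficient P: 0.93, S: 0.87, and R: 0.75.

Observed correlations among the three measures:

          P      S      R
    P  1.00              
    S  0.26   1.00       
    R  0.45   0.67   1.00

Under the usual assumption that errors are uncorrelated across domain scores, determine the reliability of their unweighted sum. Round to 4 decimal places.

0.9219

Var(P+S+R) = 3 + 2·[0.26 + 0.45 + 0.67] = 3 + 2.76 = 5.76.
Under uncorrelated errors the observed covariances equal the true-score covariances, so only the own-variance terms attenuate.
True-score variance = [0.93 + 0.87 + 0.75] + 2.76 = 2.55 + 2.76 = 5.31.
Reliability = 5.31 / 5.76 = 0.9219.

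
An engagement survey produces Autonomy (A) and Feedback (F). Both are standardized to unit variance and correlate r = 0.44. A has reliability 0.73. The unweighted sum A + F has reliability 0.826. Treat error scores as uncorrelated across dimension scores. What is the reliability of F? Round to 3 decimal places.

0.769

Var(A+F) = 2 + 2·0.44 = 2.880.
True-score variance = ρ_A + ρ_F + 2·0.44, so 0.826 = (0.73 + ρ_F + 0.88) / 2.880.
ρ_F = 0.826·2.880 − 0.73 − 0.88 = 0.769.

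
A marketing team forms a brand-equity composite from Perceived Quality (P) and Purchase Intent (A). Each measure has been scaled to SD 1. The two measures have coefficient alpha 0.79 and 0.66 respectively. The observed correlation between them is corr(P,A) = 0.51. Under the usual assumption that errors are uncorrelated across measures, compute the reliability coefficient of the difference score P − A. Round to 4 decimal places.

0.4388

Var(P−A) = 1 + 1 − 2·0.51 = 2 − 1.02 = 0.98.
Because errors are independent across components, Cov(Tᵢ,Tⱼ) = Cov(Xᵢ,Xⱼ); the off-diagonal part of the true-score variance is the same as above.
True-score variance = [0.79 + 0.66] − 1.02 = 1.45 − 1.02 = 0.43.
Reliability = 0.43 / 0.98 = 0.4388.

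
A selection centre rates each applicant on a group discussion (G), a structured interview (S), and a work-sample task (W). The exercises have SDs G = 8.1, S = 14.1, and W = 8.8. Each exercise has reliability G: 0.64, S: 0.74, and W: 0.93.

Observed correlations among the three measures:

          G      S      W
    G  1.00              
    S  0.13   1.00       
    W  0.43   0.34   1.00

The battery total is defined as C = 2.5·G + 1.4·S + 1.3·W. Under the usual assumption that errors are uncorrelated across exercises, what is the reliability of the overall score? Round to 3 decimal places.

Var(C) = 2.5²·8.1² + 1.4²·14.1² + 1.3²·8.8² + 2·[3.5·8.1·14.1·0.13 + 3.25·8.1·8.8·0.43 + 1.82·14.1·8.8·0.34] = 930.604 + 456.72 = 1387.32.
Under uncorrelated errors the observed covariances equal the true-score covariances, so only the own-variance terms attenuate.
True-score variance = [2.5²·8.1²·0.64 + 1.4²·14.1²·0.74 + 1.3²·8.8²·0.93] + 456.72 = 672.506 + 456.72 = 1129.23.
Reliability = 1129.23 / 1387.32 = 0.814.

0.814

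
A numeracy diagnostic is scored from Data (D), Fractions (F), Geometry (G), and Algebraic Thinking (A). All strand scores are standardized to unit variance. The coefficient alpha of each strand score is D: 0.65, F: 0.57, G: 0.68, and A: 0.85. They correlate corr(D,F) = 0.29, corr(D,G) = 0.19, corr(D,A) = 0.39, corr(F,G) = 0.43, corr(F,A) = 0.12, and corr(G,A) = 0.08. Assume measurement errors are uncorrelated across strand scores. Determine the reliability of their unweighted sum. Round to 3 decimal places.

Var(D+F+G+A) = 4 + 2·[0.29 + 0.19 + 0.39 + 0.43 + 0.12 + 0.08] = 4 + 3 = 7.
Because errors are independent across components, Cov(Tᵢ,Tⱼ) = Cov(Xᵢ,Xⱼ); the off-diagonal part of the true-score variance is the same as above.
True-score variance = [0.65 + 0.57 + 0.68 + 0.85] + 3 = 2.75 + 3 = 5.75.
Reliability = 5.75 / 7 = 0.821.

0.821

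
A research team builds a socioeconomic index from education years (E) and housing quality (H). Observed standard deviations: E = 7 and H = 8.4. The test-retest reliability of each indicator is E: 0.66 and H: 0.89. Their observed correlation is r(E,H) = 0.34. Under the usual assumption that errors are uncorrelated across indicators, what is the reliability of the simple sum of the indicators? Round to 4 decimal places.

Var(E+H) = 7² + 8.4² + 2·[7·8.4·0.34] = 119.56 + 39.984 = 159.544.
Because errors are independent across components, Cov(Tᵢ,Tⱼ) = Cov(Xᵢ,Xⱼ); the off-diagonal part of the true-score variance is the same as above.
True-score variance = [7²·0.66 + 8.4²·0.89] + 39.984 = 95.1384 + 39.984 = 135.122.
Reliability = 135.122 / 159.544 = 0.8469.

0.8469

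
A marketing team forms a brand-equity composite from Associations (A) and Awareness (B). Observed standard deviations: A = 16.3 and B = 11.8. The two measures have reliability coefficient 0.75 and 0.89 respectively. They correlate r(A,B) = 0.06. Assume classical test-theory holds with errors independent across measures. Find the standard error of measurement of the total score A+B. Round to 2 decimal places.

9.04

Var(total) = 404.93 + 23.0808 = 428.011.
True-score variance = 323.191 + 23.0808 = 346.272, so reliability = 0.8090.
Error variance = 428.011 − 346.272 = 81.7389; SEM = √81.7389 = 9.04.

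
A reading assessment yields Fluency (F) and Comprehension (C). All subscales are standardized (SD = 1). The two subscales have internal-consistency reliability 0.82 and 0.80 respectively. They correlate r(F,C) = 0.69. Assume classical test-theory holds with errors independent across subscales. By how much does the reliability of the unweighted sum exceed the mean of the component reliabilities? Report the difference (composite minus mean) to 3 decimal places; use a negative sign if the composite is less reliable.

Var(sum) = 2 + 1.38 = 3.38; true-score variance = 1.62 + 1.38 = 3; composite reliability = 0.8876.
Mean component reliability = 0.8100.
Difference = 0.8876 − 0.8100 = 0.078.

0.078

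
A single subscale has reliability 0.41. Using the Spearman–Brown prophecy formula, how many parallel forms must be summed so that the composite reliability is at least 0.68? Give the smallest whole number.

4

k ≥ ρ*(1−ρ₁)/(ρ₁(1−ρ*)) = 0.68·0.59 / (0.41·0.32) = 3.058.
Smallest integer k = 4.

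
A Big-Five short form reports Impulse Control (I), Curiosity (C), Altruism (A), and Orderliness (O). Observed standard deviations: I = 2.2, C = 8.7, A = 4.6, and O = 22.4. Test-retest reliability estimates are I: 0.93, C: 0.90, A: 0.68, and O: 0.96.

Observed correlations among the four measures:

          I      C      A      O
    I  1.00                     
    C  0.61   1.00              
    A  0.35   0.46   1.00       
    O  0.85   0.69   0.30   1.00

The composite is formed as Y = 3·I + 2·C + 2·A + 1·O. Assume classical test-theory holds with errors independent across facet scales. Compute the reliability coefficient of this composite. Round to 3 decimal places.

0.963

Var(Y) = 3²·2.2² + 2²·8.7² + 2²·4.6² + 22.4² + 2·[6·2.2·8.7·0.61 + 6·2.2·4.6·0.35 + 3·2.2·22.4·0.85 + 4·8.7·4.6·0.46 + 2·8.7·22.4·0.69 + 2·4.6·22.4·0.30] = 932.72 + 1242.73 = 2175.45.
With uncorrelated errors the cross-covariances are all true-score covariance, so they carry over unchanged; only the diagonal terms shrink to ρᵢσᵢ².
True-score variance = [3²·2.2²·0.93 + 2²·8.7²·0.90 + 2²·4.6²·0.68 + 22.4²·0.96] + 1242.73 = 852.24 + 1242.73 = 2094.97.
Reliability = 2094.97 / 2175.45 = 0.963.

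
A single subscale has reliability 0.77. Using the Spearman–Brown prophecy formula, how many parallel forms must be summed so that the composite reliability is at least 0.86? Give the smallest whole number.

k ≥ ρ*(1−ρ₁)/(ρ₁(1−ρ*)) = 0.86·0.23 / (0.77·0.14) = 1.835.
Smallest integer k = 2.

2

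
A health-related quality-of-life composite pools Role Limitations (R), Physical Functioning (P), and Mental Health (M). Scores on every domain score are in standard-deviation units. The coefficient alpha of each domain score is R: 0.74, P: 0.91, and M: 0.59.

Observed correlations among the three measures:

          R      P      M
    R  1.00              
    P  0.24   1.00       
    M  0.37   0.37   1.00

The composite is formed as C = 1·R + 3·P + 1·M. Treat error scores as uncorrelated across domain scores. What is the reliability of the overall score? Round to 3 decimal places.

0.904

Var(C) = 1 + 3² + 1 + 2·[3·0.24 + 0.37 + 3·0.37] = 11 + 4.4 = 15.4.
With uncorrelated errors the cross-covariances are all true-score covariance, so they carry over unchanged; only the diagonal terms shrink to ρᵢσᵢ².
True-score variance = [0.74 + 3²·0.91 + 0.59] + 4.4 = 9.52 + 4.4 = 13.92.
Reliability = 13.92 / 15.4 = 0.904.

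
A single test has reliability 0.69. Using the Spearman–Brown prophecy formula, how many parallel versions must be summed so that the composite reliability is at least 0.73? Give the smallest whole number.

2

k ≥ ρ*(1−ρ₁)/(ρ₁(1−ρ*)) = 0.73·0.31 / (0.69·0.27) = 1.215.
Smallest integer k = 2.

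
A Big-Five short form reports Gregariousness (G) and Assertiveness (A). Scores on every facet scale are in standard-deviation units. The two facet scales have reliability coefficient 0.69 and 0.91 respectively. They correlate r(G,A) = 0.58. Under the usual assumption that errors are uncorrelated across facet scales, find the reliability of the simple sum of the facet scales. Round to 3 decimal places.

Var(G+A) = 2 + 2·[0.58] = 2 + 1.16 = 3.16.
With uncorrelated errors the cross-covariances are all true-score covariance, so they carry over unchanged; only the diagonal terms shrink to ρᵢσᵢ².
True-score variance = [0.69 + 0.91] + 1.16 = 1.6 + 1.16 = 2.76.
Reliability = 2.76 / 3.16 = 0.873.

0.873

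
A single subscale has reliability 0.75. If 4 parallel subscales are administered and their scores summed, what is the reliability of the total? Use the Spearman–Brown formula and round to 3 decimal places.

0.923

ρ_k = kρ / (1 + (k−1)ρ) = 4·0.75 / (1 + 3·0.75) = 3.000 / 3.250 = 0.923.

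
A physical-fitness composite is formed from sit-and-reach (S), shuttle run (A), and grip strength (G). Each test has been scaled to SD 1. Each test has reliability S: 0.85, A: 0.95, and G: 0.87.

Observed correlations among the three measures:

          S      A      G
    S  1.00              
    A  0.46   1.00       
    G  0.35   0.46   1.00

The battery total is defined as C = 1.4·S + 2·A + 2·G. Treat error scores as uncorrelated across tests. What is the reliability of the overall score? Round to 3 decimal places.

Var(C) = 1.4² + 2² + 2² + 2·[2.8·0.46 + 2.8·0.35 + 4·0.46] = 9.96 + 8.216 = 18.176.
Under uncorrelated errors the observed covariances equal the true-score covariances, so only the own-variance terms attenuate.
True-score variance = [1.4²·0.85 + 2²·0.95 + 2²·0.87] + 8.216 = 8.946 + 8.216 = 17.162.
Reliability = 17.162 / 18.176 = 0.944.

0.944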